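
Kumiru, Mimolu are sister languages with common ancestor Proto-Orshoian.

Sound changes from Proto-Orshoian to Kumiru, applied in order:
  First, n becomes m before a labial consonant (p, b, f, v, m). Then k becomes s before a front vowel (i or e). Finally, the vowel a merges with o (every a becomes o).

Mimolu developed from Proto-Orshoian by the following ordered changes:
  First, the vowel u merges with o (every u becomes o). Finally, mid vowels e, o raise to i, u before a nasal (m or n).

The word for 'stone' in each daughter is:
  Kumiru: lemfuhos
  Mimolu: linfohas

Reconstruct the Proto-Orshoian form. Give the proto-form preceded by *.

Position 7: Kumiru has o, Mimolu has a. Mimolu preserves a here (none of its changes turn any other segment into a), so the proto-segment is *a.
Position 5: Kumiru has u, Mimolu has o. Kumiru preserves u here (none of its changes turn any other segment into u), so the proto-segment is *u.
This points to *lenfuhas. Verify forward in each daughter:
Kumiru: *lenfuhas
  lenfuhas → lemfuhas   [nasal place assimilation]
  lemfuhas (rule 2 does not apply)
  lemfuhas → lemfuhos   [vowel merger]
  giving Kumiru lemfuhos.
Mimolu: *lenfuhas
  lenfuhas → lenfohas   [vowel merger]
  lenfohas → linfohas   [pre-nasal raising]
  giving Mimolu linfohas.
Only *lenfuhas yields all of Kumiru lemfuhos, Mimolu linfohas.

*lenfuhas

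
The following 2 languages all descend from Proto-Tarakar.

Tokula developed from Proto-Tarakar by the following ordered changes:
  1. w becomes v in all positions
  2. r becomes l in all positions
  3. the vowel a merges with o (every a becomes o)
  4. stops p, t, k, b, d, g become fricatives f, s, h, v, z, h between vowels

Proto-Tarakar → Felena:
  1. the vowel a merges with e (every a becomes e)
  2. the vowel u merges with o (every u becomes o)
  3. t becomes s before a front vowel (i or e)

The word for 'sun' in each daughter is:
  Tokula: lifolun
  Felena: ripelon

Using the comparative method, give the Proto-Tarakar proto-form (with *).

*ripalun

Position 3: Tokula has f, Felena has p. Felena preserves p here (none of its changes turn any other segment into p), so the proto-segment is *p.
Position 1: Tokula has l, Felena has r. Felena preserves r here (none of its changes turn any other segment into r), so the proto-segment is *r.
Position 4: Tokula has o, Felena has e. Taking the neighbouring segments as reconstructed: Tokula o could go back to *a or *o; Felena e could go back to *a or *e — the one source consistent with every daughter is *a.
Continuing position by position gives *ripalun; check it forward:
Tokula: *ripalun > lipalun > lipolun > lifolun  (by unconditioned shift, vowel merger, intervocalic lenition)
Felena: *ripalun
  ripalun → ripelun   [vowel merger]
  ripelun → ripelon   [vowel merger]
  ripelon (rule 3 does not apply)
  giving Felena ripelon.
No other proto-form is consistent with every reflex, so the reconstruction is *ripalun.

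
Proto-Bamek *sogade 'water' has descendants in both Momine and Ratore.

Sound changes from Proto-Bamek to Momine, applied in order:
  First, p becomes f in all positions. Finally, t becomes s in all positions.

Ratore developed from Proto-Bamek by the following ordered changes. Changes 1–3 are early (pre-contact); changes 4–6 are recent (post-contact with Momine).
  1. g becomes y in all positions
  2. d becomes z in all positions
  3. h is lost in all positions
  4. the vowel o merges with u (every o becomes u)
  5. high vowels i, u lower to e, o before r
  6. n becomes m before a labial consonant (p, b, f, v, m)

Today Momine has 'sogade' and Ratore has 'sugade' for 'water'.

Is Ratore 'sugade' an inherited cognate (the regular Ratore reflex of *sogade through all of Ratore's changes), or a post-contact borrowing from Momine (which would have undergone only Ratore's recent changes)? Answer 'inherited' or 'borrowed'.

If inherited, *sogade would pass through all of Ratore's changes:
Ratore: *sogade > soyade > soyaze > suyaze  (by unconditioned shift, unconditioned shift, vowel merger)
If borrowed from Momine 'sogade' after the early changes, it would undergo only the recent ones:
  rule 4 (vowel merger): sogade → sugade
  rule 5 (pre-rhotic lowering): no change (sugade)
  rule 6 (nasal place assimilation): no change (sugade)
  ⇒ as a loan: sugade
Ratore 'sugade' matches the loan outcome 'sugade', not the inherited 'suyaze' — it skipped the early Ratore changes, so it was borrowed from Momine.

borrowed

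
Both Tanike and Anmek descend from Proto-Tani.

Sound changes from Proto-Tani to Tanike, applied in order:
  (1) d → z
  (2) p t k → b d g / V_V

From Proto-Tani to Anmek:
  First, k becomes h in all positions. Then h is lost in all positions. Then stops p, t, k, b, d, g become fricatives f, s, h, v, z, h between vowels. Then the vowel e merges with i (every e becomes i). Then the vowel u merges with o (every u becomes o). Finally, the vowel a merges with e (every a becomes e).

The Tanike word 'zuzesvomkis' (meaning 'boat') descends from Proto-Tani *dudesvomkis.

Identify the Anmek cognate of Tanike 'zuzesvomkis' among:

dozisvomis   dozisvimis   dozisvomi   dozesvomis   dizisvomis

dozisvomis

Anmek: *dudesvomkis > dudesvomhis > dudesvomis > duzesvomis > duzisvomis > dozisvomis  (by unconditioned shift, h-loss, intervocalic lenition, vowel merger, vowel merger)
Among the options, 'dozisvomis' alone shows every Anmek change applied in order.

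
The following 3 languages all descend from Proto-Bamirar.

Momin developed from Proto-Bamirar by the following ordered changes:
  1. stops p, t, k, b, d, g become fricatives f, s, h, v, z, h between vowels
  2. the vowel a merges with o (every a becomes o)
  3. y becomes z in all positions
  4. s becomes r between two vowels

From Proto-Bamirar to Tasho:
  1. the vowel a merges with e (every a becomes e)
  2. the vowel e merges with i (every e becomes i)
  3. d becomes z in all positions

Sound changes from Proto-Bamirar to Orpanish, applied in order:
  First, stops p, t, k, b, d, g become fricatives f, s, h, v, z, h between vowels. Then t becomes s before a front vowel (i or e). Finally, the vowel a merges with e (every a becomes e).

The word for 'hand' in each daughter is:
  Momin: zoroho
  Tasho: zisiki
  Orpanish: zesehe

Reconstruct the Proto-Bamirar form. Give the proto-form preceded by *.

*zasaka

Position 4: Momin has o, Tasho has i, Orpanish has e. Taking the neighbouring segments as reconstructed: Momin o could go back to *a or *o; Tasho i could go back to *a or *e or *i; Orpanish e could go back to *a or *e — the one source consistent with every daughter is *a.
Position 5: Momin has h, Tasho has k, Orpanish has h. Tasho preserves k here (none of its changes turn any other segment into k), so the proto-segment is *k.
Continuing position by position gives *zasaka; check it forward:
Momin: *zasaka > zasaha > zosoho > zoroho  (by intervocalic lenition, vowel merger, rhotacism)
Tasho: *zasaka > zeseke > zisiki  (by vowel merger, vowel merger)
Orpanish: start from *zasaka.
  rule 1 (intervocalic lenition): zasaka → zasaha
  rule 2: no change — zasaha
  rule 3 (vowel merger): zasaha → zesehe
  ⇒ Orpanish zesehe
Only *zasaka yields all of Momin zoroho, Tasho zisiki, Orpanish zesehe.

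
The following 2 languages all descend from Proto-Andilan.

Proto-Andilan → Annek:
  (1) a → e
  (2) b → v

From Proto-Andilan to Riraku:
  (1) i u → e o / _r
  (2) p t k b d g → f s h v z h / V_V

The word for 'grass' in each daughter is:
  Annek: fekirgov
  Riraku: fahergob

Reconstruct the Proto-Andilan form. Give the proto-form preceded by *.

*fakirgob

Position 2: Annek has e, Riraku has a. Riraku preserves a here (none of its changes turn any other segment into a), so the proto-segment is *a.
Position 4: Annek has i, Riraku has e. Annek preserves i here (none of its changes turn any other segment into i), so the proto-segment is *i.
Verify the candidate proto-form against each daughter:
Annek: start from *fakirgob.
  rule 1 (vowel merger): fakirgob → fekirgob
  rule 2 (unconditioned shift): fekirgob → fekirgov
  ⇒ Annek fekirgov
Riraku: *fakirgob
  fakirgob → fakergob   [pre-rhotic lowering]
  fakergob → fahergob   [intervocalic lenition]
  giving Riraku fahergob.
*fakirgob is the unique common source.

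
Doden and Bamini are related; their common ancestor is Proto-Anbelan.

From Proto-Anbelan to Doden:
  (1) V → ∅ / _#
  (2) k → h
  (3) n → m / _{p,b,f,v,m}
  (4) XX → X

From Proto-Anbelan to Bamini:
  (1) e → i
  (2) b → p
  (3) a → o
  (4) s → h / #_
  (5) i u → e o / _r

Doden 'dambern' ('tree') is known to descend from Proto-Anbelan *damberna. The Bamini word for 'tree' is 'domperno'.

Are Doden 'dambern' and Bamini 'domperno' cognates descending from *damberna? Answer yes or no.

Derive the expected Bamini reflex of *damberna:
Bamini: *damberna > dambirna > dampirna > dompirno > domperno  (by vowel merger, unconditioned shift, vowel merger, pre-rhotic lowering)
Bamini 'domperno' matches the regular reflex exactly, so the pair is cognate.

yes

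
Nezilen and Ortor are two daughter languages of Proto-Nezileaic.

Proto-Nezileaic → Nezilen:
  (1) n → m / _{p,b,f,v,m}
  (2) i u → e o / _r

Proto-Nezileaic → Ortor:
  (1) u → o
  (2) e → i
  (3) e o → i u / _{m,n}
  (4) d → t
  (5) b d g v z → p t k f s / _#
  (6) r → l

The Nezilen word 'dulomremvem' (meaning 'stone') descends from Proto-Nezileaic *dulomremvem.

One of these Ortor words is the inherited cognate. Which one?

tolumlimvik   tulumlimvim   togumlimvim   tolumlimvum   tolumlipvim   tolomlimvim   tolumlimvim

Ortor: start from *dulomremvem.
  rule 1 (vowel merger): dulomremvem → dolomremvem
  rule 2 (vowel merger): dolomremvem → dolomrimvim
  rule 3 (pre-nasal raising): dolomrimvim → dolumrimvim
  rule 4 (unconditioned shift): dolumrimvim → tolumrimvim
  rule 5: no change — tolumrimvim
  rule 6 (unconditioned shift): tolumrimvim → tolumlimvim
  ⇒ Ortor tolumlimvim
Only 'tolumlimvim' matches the regular Ortor development of *dulomremvem.

tolumlimvim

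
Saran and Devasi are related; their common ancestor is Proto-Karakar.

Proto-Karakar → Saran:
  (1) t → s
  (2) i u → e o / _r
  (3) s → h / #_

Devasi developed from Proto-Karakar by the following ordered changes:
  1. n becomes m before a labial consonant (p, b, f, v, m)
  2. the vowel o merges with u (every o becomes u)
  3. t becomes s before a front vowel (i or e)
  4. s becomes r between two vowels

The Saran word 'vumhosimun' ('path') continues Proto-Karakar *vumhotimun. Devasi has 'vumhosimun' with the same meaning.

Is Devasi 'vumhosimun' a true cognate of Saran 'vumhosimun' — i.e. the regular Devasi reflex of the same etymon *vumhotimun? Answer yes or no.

no

Derive the expected Devasi reflex of *vumhotimun:
Devasi: *vumhotimun
  vumhotimun (rule 1 does not apply)
  vumhotimun → vumhutimun   [vowel merger]
  vumhutimun → vumhusimun   [palatalisation]
  vumhusimun → vumhurimun   [rhotacism]
  giving Devasi vumhurimun.
The regular Devasi reflex would be 'vumhurimun', but the attested form is 'vumhosimun'. The correspondence is irregular, so they are not cognates (the Devasi form has a different source).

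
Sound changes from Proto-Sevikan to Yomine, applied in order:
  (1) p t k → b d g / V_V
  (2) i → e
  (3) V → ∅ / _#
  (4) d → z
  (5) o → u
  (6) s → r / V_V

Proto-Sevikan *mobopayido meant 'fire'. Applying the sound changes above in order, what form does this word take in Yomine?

Yomine: *mobopayido > mobobayido > mobobayedo > mobobayed > mobobayez > mububayez  (by intervocalic voicing, vowel merger, apocope, unconditioned shift, vowel merger)

mububayez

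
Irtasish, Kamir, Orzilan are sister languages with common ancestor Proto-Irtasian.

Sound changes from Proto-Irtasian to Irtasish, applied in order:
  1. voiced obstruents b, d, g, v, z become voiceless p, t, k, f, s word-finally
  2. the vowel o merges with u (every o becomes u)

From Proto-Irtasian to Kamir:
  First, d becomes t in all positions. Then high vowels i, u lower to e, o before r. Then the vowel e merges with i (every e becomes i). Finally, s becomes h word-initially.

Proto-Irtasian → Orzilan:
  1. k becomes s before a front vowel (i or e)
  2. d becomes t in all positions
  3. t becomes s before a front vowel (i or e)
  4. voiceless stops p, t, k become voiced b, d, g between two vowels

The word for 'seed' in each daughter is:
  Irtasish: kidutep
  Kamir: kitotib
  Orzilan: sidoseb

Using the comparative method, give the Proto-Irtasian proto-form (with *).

Position 1: Irtasish has k, Kamir has k, Orzilan has s. Kamir preserves k here (none of its changes turn any other segment into k), so the proto-segment is *k.
Position 6: Irtasish has e, Kamir has i, Orzilan has e. Irtasish preserves e here (none of its changes turn any other segment into e), so the proto-segment is *e.
Position 5: Irtasish has t, Kamir has t, Orzilan has s. Taking the neighbouring segments as reconstructed: Irtasish t can only go back to *t; Kamir t could go back to *t or *d; Orzilan s could go back to *t or *k or *d or *s — the one source consistent with every daughter is *t.
This points to *kidoteb. Verify forward in each daughter:
Irtasish: *kidoteb
  kidoteb → kidotep   [final devoicing]
  kidotep → kidutep   [vowel merger]
  giving Irtasish kidutep.
Kamir: start from *kidoteb.
  rule 1 (unconditioned shift): kidoteb → kitoteb
  rule 2: no change — kitoteb
  rule 3 (vowel merger): kitoteb → kitotib
  rule 4: no change — kitotib
  ⇒ Kamir kitotib
Orzilan: *kidoteb > sidoteb > sitoteb > sitoseb > sidoseb  (by palatalisation, unconditioned shift, palatalisation, intervocalic voicing)
No other proto-form is consistent with every reflex, so the reconstruction is *kidoteb.

*kidoteb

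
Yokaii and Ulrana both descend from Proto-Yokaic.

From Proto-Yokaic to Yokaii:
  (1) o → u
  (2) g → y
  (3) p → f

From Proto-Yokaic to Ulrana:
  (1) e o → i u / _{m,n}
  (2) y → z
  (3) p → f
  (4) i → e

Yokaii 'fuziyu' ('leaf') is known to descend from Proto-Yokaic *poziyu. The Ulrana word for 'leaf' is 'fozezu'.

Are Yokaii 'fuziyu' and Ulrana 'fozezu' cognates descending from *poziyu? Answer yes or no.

Derive the expected Ulrana reflex of *poziyu:
Ulrana: start from *poziyu.
  rule 1: no change — poziyu
  rule 2 (unconditioned shift): poziyu → pozizu
  rule 3 (unconditioned shift): pozizu → fozizu
  rule 4 (vowel merger): fozizu → fozezu
  ⇒ Ulrana fozezu
Ulrana 'fozezu' matches the regular reflex exactly, so the pair is cognate.

yes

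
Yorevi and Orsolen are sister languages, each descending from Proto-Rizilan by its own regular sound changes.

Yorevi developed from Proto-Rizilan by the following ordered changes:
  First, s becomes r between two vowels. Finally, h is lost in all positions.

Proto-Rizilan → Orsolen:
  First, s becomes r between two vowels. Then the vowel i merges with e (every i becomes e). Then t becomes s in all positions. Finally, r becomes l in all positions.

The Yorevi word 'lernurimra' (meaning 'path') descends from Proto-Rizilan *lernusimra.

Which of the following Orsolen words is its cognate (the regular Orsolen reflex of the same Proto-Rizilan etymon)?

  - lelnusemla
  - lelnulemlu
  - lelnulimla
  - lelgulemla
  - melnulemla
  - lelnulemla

Orsolen: *lernusimra
  lernusimra → lernurimra   [rhotacism]
  lernurimra → lernuremra   [vowel merger]
  lernuremra (rule 3 does not apply)
  lernuremra → lelnulemla   [unconditioned shift]
  giving Orsolen lelnulemla.
Among the options, 'lelnulemla' alone shows every Orsolen change applied in order.

lelnulemla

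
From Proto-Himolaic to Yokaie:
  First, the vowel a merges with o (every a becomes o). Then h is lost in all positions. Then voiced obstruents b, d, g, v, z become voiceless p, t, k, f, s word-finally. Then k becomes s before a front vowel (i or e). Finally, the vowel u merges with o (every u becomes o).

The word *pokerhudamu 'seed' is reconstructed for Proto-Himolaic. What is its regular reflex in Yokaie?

poserodomo

Yokaie: start from *pokerhudamu.
  rule 1 (vowel merger): pokerhudamu → pokerhudomu
  rule 2 (h-loss): pokerhudomu → pokerudomu
  rule 3: no change — pokerudomu
  rule 4 (palatalisation): pokerudomu → poserudomu
  rule 5 (vowel merger): poserudomu → poserodomo
  ⇒ Yokaie poserodomo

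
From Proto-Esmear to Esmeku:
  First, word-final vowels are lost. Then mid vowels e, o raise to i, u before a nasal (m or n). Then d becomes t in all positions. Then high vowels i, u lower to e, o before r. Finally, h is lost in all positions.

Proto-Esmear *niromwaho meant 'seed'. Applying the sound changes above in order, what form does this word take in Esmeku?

Esmeku: *niromwaho
  niromwaho → niromwah   [apocope]
  niromwah → nirumwah   [pre-nasal raising]
  nirumwah (rule 3 does not apply)
  nirumwah → nerumwah   [pre-rhotic lowering]
  nerumwah → nerumwa   [h-loss]
  giving Esmeku nerumwa.

nerumwa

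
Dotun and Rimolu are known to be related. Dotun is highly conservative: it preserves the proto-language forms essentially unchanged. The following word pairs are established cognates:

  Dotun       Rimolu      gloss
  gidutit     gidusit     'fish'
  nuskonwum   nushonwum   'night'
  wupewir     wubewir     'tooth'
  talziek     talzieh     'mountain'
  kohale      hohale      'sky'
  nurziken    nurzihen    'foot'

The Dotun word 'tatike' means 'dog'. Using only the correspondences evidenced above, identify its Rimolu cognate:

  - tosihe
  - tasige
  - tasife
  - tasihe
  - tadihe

gidutit ~ gidusit — Dotun t corresponds to Rimolu s between vowels (before a front vowel).
nurziken ~ nurzihen — Dotun k corresponds to Rimolu h between vowels (before a front vowel).
Applying these to Dotun 'tatike':
  tatike → tasike   (t→s between vowels (before a front vowel))
  tasike → tasihe   (k→h between vowels (before a front vowel))
So the Rimolu cognate is 'tasihe'.

tasihe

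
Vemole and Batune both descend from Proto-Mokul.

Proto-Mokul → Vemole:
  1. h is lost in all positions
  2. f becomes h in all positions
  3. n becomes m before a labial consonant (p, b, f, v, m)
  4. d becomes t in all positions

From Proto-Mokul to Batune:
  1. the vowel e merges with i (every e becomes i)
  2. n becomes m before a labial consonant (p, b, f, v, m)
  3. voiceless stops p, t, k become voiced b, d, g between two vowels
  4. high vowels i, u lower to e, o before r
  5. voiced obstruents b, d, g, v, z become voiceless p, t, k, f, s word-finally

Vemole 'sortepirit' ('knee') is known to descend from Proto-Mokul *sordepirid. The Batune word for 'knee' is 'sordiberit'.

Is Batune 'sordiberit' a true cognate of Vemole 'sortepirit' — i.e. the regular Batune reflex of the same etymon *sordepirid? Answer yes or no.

Derive the expected Batune reflex of *sordepirid:
Batune: start from *sordepirid.
  rule 1 (vowel merger): sordepirid → sordipirid
  rule 2: no change — sordipirid
  rule 3 (intervocalic voicing): sordipirid → sordibirid
  rule 4 (pre-rhotic lowering): sordibirid → sordiberid
  rule 5 (final devoicing): sordiberid → sordiberit
  ⇒ Batune sordiberit
Batune 'sordiberit' matches the regular reflex exactly, so the pair is cognate.

yes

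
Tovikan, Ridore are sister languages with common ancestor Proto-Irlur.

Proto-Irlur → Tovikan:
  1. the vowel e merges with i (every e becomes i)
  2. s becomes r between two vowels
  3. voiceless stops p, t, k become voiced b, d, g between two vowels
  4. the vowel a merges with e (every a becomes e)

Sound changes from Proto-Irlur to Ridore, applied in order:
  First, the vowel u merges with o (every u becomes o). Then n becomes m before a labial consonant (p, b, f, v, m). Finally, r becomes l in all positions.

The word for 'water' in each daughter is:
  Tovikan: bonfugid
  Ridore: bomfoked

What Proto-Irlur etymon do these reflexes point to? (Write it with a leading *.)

Position 3: Tovikan has n, Ridore has m. Tovikan preserves n here (none of its changes turn any other segment into n), so the proto-segment is *n.
Position 6: Tovikan has g, Ridore has k. Ridore preserves k here (none of its changes turn any other segment into k), so the proto-segment is *k.
This points to *bonfuked. Verify forward in each daughter:
Tovikan: *bonfuked
  bonfuked → bonfukid   [vowel merger]
  bonfukid (rule 2 does not apply)
  bonfukid → bonfugid   [intervocalic voicing]
  bonfugid (rule 4 does not apply)
  giving Tovikan bonfugid.
Ridore: start from *bonfuked.
  rule 1 (vowel merger): bonfuked → bonfoked
  rule 2 (nasal place assimilation): bonfoked → bomfoked
  rule 3: no change — bomfoked
  ⇒ Ridore bomfoked
No other proto-form is consistent with every reflex, so the reconstruction is *bonfuked.

*bonfuked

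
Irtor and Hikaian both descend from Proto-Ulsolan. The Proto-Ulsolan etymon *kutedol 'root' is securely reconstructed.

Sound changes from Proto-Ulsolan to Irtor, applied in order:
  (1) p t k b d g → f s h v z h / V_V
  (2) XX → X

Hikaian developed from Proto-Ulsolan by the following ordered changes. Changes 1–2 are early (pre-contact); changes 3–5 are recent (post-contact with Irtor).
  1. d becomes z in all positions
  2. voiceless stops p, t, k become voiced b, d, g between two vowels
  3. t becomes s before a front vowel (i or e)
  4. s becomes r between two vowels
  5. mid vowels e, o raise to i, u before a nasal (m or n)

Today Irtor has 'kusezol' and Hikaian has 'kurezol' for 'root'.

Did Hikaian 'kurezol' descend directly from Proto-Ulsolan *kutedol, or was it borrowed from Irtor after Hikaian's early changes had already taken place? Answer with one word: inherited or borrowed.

borrowed

If inherited, *kutedol would pass through all of Hikaian's changes:
Hikaian: start from *kutedol.
  rule 1 (unconditioned shift): kutedol → kutezol
  rule 2 (intervocalic voicing): kutezol → kudezol
  rule 3: no change — kudezol
  rule 4: no change — kudezol
  rule 5: no change — kudezol
  ⇒ Hikaian kudezol
If borrowed from Irtor 'kusezol' after the early changes, it would undergo only the recent ones:
  rule 3 (palatalisation): no change (kusezol)
  rule 4 (rhotacism): kusezol → kurezol
  rule 5 (pre-nasal raising): no change (kurezol)
  ⇒ as a loan: kurezol
Hikaian 'kurezol' matches the loan outcome 'kurezol', not the inherited 'kudezol' — it skipped the early Hikaian changes, so it was borrowed from Irtor.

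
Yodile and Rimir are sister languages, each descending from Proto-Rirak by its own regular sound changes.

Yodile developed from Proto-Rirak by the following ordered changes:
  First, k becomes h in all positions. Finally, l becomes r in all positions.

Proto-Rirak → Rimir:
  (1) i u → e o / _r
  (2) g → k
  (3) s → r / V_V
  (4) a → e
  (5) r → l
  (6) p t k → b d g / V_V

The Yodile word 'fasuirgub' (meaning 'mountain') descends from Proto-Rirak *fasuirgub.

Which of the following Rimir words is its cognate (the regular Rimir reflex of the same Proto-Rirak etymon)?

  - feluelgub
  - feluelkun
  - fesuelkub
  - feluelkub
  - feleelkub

Rimir: start from *fasuirgub.
  rule 1 (pre-rhotic lowering): fasuirgub → fasuergub
  rule 2 (unconditioned shift): fasuergub → fasuerkub
  rule 3 (rhotacism): fasuerkub → faruerkub
  rule 4 (vowel merger): faruerkub → feruerkub
  rule 5 (unconditioned shift): feruerkub → feluelkub
  rule 6: no change — feluelkub
  ⇒ Rimir feluelkub

feluelkub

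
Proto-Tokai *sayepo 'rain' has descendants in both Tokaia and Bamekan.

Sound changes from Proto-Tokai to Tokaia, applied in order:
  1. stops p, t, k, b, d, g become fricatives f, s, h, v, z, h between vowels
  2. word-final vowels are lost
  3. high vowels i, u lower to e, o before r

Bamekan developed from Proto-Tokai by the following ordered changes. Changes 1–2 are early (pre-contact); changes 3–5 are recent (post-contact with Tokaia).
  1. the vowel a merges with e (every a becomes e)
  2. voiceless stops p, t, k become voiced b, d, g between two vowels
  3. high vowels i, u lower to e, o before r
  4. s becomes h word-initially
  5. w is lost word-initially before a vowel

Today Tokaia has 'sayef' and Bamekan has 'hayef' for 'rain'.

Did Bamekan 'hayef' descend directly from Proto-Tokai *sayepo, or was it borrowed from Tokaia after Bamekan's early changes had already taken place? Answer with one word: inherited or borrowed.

borrowed

If inherited, *sayepo would pass through all of Bamekan's changes:
Bamekan: start from *sayepo.
  rule 1 (vowel merger): sayepo → seyepo
  rule 2 (intervocalic voicing): seyepo → seyebo
  rule 3: no change — seyebo
  rule 4 (debuccalisation): seyebo → heyebo
  rule 5: no change — heyebo
  ⇒ Bamekan heyebo
If borrowed from Tokaia 'sayef' after the early changes, it would undergo only the recent ones:
  rule 3 (pre-rhotic lowering): no change (sayef)
  rule 4 (debuccalisation): sayef → hayef
  rule 5 (glide loss): no change (hayef)
  ⇒ as a loan: hayef
Bamekan 'hayef' matches the loan outcome 'hayef', not the inherited 'heyebo' — it skipped the early Bamekan changes, so it was borrowed from Tokaia.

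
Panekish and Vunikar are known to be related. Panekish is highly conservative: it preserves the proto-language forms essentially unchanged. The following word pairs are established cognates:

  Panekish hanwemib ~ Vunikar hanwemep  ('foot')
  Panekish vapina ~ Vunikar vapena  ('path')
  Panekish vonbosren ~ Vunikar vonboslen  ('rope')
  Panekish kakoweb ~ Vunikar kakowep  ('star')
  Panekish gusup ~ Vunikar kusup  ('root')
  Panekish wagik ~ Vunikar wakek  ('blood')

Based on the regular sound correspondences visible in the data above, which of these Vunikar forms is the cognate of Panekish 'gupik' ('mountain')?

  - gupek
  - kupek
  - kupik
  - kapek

gusup ~ kusup — Panekish g corresponds to Vunikar k word-initially before a back vowel.
wagik ~ wakek — Panekish i corresponds to Vunikar e after a consonant, before a consonant other than r, m, n, p, b, f, v.
Applying these to Panekish 'gupik':
  gupik → kupik   (g→k word-initially before a back vowel)
  kupik → kupek   (i→e after a consonant, before a consonant other than r, m, n, p, b, f, v)
So the Vunikar cognate is 'kupek'.

kupek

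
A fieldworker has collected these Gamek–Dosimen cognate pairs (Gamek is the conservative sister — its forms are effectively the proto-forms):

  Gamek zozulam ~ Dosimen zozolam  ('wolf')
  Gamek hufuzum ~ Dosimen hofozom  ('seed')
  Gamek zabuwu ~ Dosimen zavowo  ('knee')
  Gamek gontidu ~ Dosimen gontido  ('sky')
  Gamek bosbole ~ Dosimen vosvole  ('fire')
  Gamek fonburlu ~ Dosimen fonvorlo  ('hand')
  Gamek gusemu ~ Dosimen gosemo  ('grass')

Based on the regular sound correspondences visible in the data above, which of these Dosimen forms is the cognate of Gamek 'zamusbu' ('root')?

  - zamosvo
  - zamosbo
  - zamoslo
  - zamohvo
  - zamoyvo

zamosvo

zozulam ~ zozolam, hufuzum ~ hofozom — Gamek u corresponds to Dosimen o after a consonant, before a consonant other than r, m, n, p, b, f, v.
fonburlu ~ fonvorlo — Gamek b corresponds to Dosimen v after a consonant, before a back vowel.
zabuwu ~ zavowo, gontidu ~ gontido — Gamek u corresponds to Dosimen o word-finally.
Applying these to Gamek 'zamusbu':
  zamusbu → zamosbu   (u→o after a consonant, before a consonant other than r, m, n, p, b, f, v)
  zamosbu → zamosvu   (b→v after a consonant, before a back vowel)
  zamosvu → zamosvo   (u→o word-finally)
So the Dosimen cognate is 'zamosvo'.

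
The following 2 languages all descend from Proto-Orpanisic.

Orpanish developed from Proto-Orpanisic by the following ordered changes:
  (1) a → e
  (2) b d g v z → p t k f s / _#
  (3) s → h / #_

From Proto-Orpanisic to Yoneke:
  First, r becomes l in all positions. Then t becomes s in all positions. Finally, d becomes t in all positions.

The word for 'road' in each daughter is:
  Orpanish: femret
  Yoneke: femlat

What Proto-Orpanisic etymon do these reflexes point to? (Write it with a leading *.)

*femrad

Position 6: Orpanish has t, Yoneke has t. In Yoneke, t can only continue *d, so the proto-segment is *d.
Position 5: Orpanish has e, Yoneke has a. Yoneke preserves a here (none of its changes turn any other segment into a), so the proto-segment is *a.
Position 4: Orpanish has r, Yoneke has l. Orpanish preserves r here (none of its changes turn any other segment into r), so the proto-segment is *r.
Continuing position by position gives *femrad; check it forward:
Orpanish: *femrad
  femrad → femred   [vowel merger]
  femred → femret   [final devoicing]
  femret (rule 3 does not apply)
  giving Orpanish femret.
Yoneke: *femrad > femlad > femlat  (by unconditioned shift, unconditioned shift)
No other proto-form is consistent with every reflex, so the reconstruction is *femrad.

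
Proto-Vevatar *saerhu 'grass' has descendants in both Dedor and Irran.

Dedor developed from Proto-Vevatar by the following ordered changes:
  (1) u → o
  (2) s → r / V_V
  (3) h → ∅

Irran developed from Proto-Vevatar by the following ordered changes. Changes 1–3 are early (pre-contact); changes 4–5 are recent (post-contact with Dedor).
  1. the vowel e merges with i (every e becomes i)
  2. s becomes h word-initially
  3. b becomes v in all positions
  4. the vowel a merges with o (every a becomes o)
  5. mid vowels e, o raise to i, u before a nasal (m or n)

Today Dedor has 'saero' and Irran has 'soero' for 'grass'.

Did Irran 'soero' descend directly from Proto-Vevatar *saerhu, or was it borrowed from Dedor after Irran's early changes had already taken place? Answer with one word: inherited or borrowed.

borrowed

If inherited, *saerhu would pass through all of Irran's changes:
Irran: *saerhu > sairhu > hairhu > hoirhu  (by vowel merger, debuccalisation, vowel merger)
If borrowed from Dedor 'saero' after the early changes, it would undergo only the recent ones:
  rule 4 (vowel merger): saero → soero
  rule 5 (pre-nasal raising): no change (soero)
  ⇒ as a loan: soero
Irran 'soero' matches the loan outcome 'soero', not the inherited 'hoirhu' — it skipped the early Irran changes, so it was borrowed from Dedor.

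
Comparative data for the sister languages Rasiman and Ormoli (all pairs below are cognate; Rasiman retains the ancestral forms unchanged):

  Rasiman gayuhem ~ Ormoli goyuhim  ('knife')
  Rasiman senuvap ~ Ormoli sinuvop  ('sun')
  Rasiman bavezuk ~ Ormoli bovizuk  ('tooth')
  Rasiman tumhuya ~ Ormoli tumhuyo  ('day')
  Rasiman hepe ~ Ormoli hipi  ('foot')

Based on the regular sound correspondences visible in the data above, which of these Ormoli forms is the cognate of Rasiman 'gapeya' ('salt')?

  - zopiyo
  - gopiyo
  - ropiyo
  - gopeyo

senuvap ~ sinuvop — Rasiman a corresponds to Ormoli o after a consonant, before a labial obstruent.
bavezuk ~ bovizuk — Rasiman e corresponds to Ormoli i after a consonant, before a consonant other than r, m, n, p, b, f, v.
tumhuya ~ tumhuyo — Rasiman a corresponds to Ormoli o word-finally.
Applying these to Rasiman 'gapeya':
  gapeya → gopeya   (a→o after a consonant, before a labial obstruent)
  gopeya → gopiya   (e→i after a consonant, before a consonant other than r, m, n, p, b, f, v)
  gopiya → gopiyo   (a→o word-finally)
So the Ormoli cognate is 'gopiyo'.

gopiyo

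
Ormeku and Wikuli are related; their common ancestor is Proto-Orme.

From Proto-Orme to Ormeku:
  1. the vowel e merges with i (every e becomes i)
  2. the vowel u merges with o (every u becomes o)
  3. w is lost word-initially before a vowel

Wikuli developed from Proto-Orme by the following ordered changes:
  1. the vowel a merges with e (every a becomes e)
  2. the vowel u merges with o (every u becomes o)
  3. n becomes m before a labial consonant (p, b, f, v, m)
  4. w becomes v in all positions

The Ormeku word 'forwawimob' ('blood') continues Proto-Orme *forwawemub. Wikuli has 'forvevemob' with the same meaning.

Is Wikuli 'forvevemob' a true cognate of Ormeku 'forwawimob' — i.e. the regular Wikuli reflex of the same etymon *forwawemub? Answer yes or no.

Derive the expected Wikuli reflex of *forwawemub:
Wikuli: *forwawemub > forwewemub > forwewemob > forvevemob  (by vowel merger, vowel merger, unconditioned shift)
Wikuli 'forvevemob' matches the regular reflex exactly, so the pair is cognate.

yes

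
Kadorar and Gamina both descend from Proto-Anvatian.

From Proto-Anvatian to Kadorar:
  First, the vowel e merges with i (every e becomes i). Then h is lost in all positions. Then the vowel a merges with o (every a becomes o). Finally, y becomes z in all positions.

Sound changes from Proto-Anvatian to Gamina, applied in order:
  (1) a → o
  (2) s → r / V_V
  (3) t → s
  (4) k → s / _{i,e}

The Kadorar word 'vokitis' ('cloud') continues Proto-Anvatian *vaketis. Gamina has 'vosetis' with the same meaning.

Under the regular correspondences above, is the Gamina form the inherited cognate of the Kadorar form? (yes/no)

Derive the expected Gamina reflex of *vaketis:
Gamina: *vaketis
  vaketis → voketis   [vowel merger]
  voketis (rule 2 does not apply)
  voketis → vokesis   [unconditioned shift]
  vokesis → vosesis   [palatalisation]
  giving Gamina vosesis.
The regular Gamina reflex would be 'vosesis', but the attested form is 'vosetis'. The correspondence is irregular, so they are not cognates (the Gamina form has a different source).

no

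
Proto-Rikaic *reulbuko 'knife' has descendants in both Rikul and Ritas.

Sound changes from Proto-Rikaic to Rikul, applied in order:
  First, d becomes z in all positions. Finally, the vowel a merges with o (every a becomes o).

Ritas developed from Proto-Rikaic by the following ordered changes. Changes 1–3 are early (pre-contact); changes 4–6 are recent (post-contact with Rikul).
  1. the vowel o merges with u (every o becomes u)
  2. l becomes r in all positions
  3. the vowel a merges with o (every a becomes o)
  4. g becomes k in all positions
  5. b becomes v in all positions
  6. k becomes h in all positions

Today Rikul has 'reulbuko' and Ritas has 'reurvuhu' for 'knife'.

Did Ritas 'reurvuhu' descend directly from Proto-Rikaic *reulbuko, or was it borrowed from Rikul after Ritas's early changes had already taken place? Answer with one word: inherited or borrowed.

inherited

If inherited, *reulbuko would pass through all of Ritas's changes:
Ritas: *reulbuko > reulbuku > reurbuku > reurvuku > reurvuhu  (by vowel merger, unconditioned shift, unconditioned shift, unconditioned shift)
If borrowed from Rikul 'reulbuko' after the early changes, it would undergo only the recent ones:
  rule 4 (unconditioned shift): no change (reulbuko)
  rule 5 (unconditioned shift): reulbuko → reulvuko
  rule 6 (unconditioned shift): reulvuko → reulvuho
  ⇒ as a loan: reulvuho
Ritas 'reurvuhu' matches the inherited outcome exactly, so it is an inherited cognate, not a loan.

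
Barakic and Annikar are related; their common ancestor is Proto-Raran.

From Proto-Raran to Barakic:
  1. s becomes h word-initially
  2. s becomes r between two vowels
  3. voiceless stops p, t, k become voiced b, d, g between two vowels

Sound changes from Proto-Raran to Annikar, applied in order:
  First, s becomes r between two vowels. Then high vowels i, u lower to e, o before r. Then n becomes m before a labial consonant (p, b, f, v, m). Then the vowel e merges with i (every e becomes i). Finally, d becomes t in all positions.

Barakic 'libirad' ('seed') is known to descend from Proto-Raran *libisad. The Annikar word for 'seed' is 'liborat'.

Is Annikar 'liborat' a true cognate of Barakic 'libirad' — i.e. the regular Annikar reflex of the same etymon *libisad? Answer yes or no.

no

Derive the expected Annikar reflex of *libisad:
Annikar: *libisad
  libisad → libirad   [rhotacism]
  libirad → liberad   [pre-rhotic lowering]
  liberad (rule 3 does not apply)
  liberad → libirad   [vowel merger]
  libirad → libirat   [unconditioned shift]
  giving Annikar libirat.
The regular Annikar reflex would be 'libirat', but the attested form is 'liborat'. The correspondence is irregular, so they are not cognates (the Annikar form has a different source).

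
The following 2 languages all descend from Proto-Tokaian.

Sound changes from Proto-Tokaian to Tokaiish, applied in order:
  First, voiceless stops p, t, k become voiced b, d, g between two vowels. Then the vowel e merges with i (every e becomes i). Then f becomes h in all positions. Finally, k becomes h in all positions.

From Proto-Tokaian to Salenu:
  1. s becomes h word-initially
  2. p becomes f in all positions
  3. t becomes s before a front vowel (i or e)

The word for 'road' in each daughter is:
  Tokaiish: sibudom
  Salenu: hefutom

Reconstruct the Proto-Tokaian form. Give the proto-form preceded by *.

*seputom

Position 2: Tokaiish has i, Salenu has e. Salenu preserves e here (none of its changes turn any other segment into e), so the proto-segment is *e.
Position 1: Tokaiish has s, Salenu has h. Tokaiish preserves s here (none of its changes turn any other segment into s), so the proto-segment is *s.
This points to *seputom. Verify forward in each daughter:
Tokaiish: *seputom
  seputom → sebudom   [intervocalic voicing]
  sebudom → sibudom   [vowel merger]
  sibudom (rule 3 does not apply)
  sibudom (rule 4 does not apply)
  giving Tokaiish sibudom.
Salenu: *seputom > heputom > hefutom  (by debuccalisation, unconditioned shift)
Only *seputom yields all of Tokaiish sibudom, Salenu hefutom.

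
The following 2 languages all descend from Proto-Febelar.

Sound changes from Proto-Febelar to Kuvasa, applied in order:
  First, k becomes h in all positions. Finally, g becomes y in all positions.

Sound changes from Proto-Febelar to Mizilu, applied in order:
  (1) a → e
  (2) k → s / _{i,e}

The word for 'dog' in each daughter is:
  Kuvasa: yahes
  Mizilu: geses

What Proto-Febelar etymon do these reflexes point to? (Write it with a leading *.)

Position 2: Kuvasa has a, Mizilu has e. Kuvasa preserves a here (none of its changes turn any other segment into a), so the proto-segment is *a.
Position 1: Kuvasa has y, Mizilu has g. Mizilu preserves g here (none of its changes turn any other segment into g), so the proto-segment is *g.
This points to *gakes. Verify forward in each daughter:
Kuvasa: start from *gakes.
  rule 1 (unconditioned shift): gakes → gahes
  rule 2 (unconditioned shift): gahes → yahes
  ⇒ Kuvasa yahes
Mizilu: start from *gakes.
  rule 1 (vowel merger): gakes → gekes
  rule 2 (palatalisation): gekes → geses
  ⇒ Mizilu geses
Only *gakes yields all of Kuvasa yahes, Mizilu geses.

*gakes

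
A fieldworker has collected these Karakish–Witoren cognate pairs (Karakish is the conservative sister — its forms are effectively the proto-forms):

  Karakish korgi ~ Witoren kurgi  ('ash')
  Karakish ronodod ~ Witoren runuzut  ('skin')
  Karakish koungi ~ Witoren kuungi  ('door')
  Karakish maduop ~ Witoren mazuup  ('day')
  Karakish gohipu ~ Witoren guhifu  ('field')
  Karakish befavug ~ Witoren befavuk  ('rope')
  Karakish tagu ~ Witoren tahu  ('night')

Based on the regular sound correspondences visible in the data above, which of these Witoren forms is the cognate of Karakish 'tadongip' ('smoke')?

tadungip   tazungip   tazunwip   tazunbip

ronodod ~ runuzut — Karakish d corresponds to Witoren z between vowels (before a back vowel).
ronodod ~ runuzut — Karakish o corresponds to Witoren u after a consonant, before a nasal.
Applying these to Karakish 'tadongip':
  tadongip → tazongip   (d→z between vowels (before a back vowel))
  tazongip → tazungip   (o→u after a consonant, before a nasal)
So the Witoren cognate is 'tazungip'.

tazungip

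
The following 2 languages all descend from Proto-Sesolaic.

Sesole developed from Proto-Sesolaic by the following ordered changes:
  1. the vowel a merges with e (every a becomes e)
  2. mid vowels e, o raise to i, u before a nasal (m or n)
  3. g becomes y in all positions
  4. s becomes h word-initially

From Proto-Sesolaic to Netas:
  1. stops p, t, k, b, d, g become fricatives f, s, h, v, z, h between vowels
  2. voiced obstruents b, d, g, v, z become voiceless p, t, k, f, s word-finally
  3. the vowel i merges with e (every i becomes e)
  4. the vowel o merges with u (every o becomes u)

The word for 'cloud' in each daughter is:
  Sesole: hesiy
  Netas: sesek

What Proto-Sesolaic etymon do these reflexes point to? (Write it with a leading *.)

*sesig

Position 4: Sesole has i, Netas has e. Taking the neighbouring segments as reconstructed: Sesole i can only go back to *i; Netas e could go back to *e or *i — the one source consistent with every daughter is *i.
Position 1: Sesole has h, Netas has s. Taking the neighbouring segments as reconstructed: Sesole h could go back to *s or *h; Netas s can only go back to *s — the one source consistent with every daughter is *s.
Position 5: Sesole has y, Netas has k. Taking the neighbouring segments as reconstructed: Sesole y could go back to *g or *y; Netas k could go back to *k or *g — the one source consistent with every daughter is *g.
This points to *sesig. Verify forward in each daughter:
Sesole: *sesig > sesiy > hesiy  (by unconditioned shift, debuccalisation)
Netas: *sesig
  sesig (rule 1 does not apply)
  sesig → sesik   [final devoicing]
  sesik → sesek   [vowel merger]
  sesek (rule 4 does not apply)
  giving Netas sesek.
No other proto-form is consistent with every reflex, so the reconstruction is *sesig.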